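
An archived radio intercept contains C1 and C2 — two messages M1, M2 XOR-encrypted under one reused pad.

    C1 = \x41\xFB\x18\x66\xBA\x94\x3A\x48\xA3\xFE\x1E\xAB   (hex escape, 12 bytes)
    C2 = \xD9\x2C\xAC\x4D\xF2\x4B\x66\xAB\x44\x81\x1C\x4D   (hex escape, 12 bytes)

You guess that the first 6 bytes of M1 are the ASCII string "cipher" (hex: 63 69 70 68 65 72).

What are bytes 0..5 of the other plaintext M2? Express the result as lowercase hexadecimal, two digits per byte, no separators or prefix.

First, C1 ⊕ C2 = (M1 ⊕ K) ⊕ (M2 ⊕ K) = M1 ⊕ M2, so the key drops out. Then M2 = (M1 ⊕ M2) ⊕ M1 over the first 6 bytes.
byte 0: (41 xor d9) xor 63 = 98 xor 63 = fb
byte 1: (fb xor 2c) xor 69 = d7 xor 69 = be
byte 2: (18 xor ac) xor 70 = b4 xor 70 = c4
byte 3: (66 xor 4d) xor 68 = 2b xor 68 = 43
byte 4: (ba xor f2) xor 65 = 48 xor 65 = 2d
byte 5: (94 xor 4b) xor 72 = df xor 72 = ad

fbbec4432dad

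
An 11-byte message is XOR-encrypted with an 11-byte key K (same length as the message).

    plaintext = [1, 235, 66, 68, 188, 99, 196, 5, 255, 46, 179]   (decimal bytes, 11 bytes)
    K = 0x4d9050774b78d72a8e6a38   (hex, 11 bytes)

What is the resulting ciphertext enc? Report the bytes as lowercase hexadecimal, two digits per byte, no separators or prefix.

byte 0: 01 xor 4d = 4c
byte 1: eb xor 90 = 7b
byte 2: 42 xor 50 = 12
byte 3: 44 xor 77 = 33
byte 4: bc xor 4b = f7
byte 5: 63 xor 78 = 1b
byte 6: c4 xor d7 = 13
byte 7: 05 xor 2a = 2f
byte 8: ff xor 8e = 71
byte 9: 2e xor 6a = 44
byte 10: b3 xor 38 = 8b

4c7b1233f71b132f71448b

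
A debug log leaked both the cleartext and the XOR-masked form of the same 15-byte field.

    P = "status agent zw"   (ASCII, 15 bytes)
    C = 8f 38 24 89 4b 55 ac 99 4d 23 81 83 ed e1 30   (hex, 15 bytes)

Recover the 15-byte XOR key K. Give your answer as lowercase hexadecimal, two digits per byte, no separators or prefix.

fc4c45fd3e268cf82a46eff7cd9b47

Since C = P ⊕ K, XORing both sides with P gives K = P ⊕ C.
115 XOR 143 = 252
116 XOR  56 =  76
 97 XOR  36 =  69
116 XOR 137 = 253
117 XOR  75 =  62
115 XOR  85 =  38
 32 XOR 172 = 140
 97 XOR 153 = 248
103 XOR  77 =  42
101 XOR  35 =  70
110 XOR 129 = 239
116 XOR 131 = 247
 32 XOR 237 = 205
122 XOR 225 = 155
119 XOR  48 =  71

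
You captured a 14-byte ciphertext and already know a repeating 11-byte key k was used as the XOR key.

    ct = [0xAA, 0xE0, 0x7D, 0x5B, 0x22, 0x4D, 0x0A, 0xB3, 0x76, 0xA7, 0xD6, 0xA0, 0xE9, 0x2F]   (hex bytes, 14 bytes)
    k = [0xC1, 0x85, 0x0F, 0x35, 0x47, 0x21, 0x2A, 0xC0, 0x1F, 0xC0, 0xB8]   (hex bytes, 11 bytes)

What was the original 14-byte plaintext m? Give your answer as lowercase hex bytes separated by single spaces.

6b 65 72 6e 65 6c 20 73 69 67 6e 61 6c 20

The 11-byte key repeats, so the effective keystream is c1 85 0f 35 47 21 2a c0 1f c0 b8 c1 85 0f.
byte 0: aa xor c1 = 6b
byte 1: e0 xor 85 = 65
byte 2: 7d xor 0f = 72
byte 3: 5b xor 35 = 6e
byte 4: 22 xor 47 = 65
byte 5: 4d xor 21 = 6c
byte 6: 0a xor 2a = 20
byte 7: b3 xor c0 = 73
byte 8: 76 xor 1f = 69
byte 9: a7 xor c0 = 67
byte 10: d6 xor b8 = 6e
byte 11: a0 xor c1 = 61
byte 12: e9 xor 85 = 6c
byte 13: 2f xor 0f = 20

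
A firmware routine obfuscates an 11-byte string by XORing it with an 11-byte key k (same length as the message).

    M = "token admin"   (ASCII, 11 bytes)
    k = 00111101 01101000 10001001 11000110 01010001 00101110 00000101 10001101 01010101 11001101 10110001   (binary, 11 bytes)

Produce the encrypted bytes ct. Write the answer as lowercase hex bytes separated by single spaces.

XOR is its own inverse, so applying the key byte-wise gives the result directly.
74 ⊕ 3d = 49
6f ⊕ 68 = 07
6b ⊕ 89 = e2
65 ⊕ c6 = a3
6e ⊕ 51 = 3f
20 ⊕ 2e = 0e
61 ⊕ 05 = 64
64 ⊕ 8d = e9
6d ⊕ 55 = 38
69 ⊕ cd = a4
6e ⊕ b1 = df

49 07 e2 a3 3f 0e 64 e9 38 a4 df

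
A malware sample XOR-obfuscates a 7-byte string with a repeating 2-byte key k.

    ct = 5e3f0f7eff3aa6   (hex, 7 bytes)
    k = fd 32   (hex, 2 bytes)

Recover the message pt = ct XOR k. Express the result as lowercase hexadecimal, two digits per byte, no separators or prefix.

The 2-byte key repeats, so the effective keystream is fd 32 fd 32 fd 32 fd.
byte 0: 5e xor fd = a3
byte 1: 3f xor 32 = 0d
byte 2: 0f xor fd = f2
byte 3: 7e xor 32 = 4c
byte 4: ff xor fd = 02
byte 5: 3a xor 32 = 08
byte 6: a6 xor fd = 5b

a30df24c02085b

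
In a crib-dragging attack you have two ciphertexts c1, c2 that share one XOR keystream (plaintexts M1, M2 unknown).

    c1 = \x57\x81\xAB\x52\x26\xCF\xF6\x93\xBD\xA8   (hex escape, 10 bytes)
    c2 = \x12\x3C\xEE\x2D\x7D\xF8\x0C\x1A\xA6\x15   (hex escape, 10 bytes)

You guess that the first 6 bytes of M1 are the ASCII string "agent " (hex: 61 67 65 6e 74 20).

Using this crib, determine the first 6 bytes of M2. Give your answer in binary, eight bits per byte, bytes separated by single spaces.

00100100 11011010 00100000 00010001 00101111 00010111

First, c1 ⊕ c2 = (M1 ⊕ K) ⊕ (M2 ⊕ K) = M1 ⊕ M2, so the key drops out. Then M2 = (M1 ⊕ M2) ⊕ M1 over the first 6 bytes.
byte 0: (57 ⊕ 12) ⊕ 61 = 45 ⊕ 61 = 24
byte 1: (81 ⊕ 3c) ⊕ 67 = bd ⊕ 67 = da
byte 2: (ab ⊕ ee) ⊕ 65 = 45 ⊕ 65 = 20
byte 3: (52 ⊕ 2d) ⊕ 6e = 7f ⊕ 6e = 11
byte 4: (26 ⊕ 7d) ⊕ 74 = 5b ⊕ 74 = 2f
byte 5: (cf ⊕ f8) ⊕ 20 = 37 ⊕ 20 = 17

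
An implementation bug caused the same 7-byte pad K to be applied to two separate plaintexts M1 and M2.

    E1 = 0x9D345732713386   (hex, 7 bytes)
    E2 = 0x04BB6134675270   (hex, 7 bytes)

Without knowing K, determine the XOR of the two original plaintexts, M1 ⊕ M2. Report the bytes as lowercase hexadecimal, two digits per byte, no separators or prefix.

E1 ⊕ E2 = (M1 ⊕ K) ⊕ (M2 ⊕ K) = M1 ⊕ M2 — the shared key cancels under XOR.
9d ^ 04 = 99
34 ^ bb = 8f
57 ^ 61 = 36
32 ^ 34 = 06
71 ^ 67 = 16
33 ^ 52 = 61
86 ^ 70 = f6

998f36061661f6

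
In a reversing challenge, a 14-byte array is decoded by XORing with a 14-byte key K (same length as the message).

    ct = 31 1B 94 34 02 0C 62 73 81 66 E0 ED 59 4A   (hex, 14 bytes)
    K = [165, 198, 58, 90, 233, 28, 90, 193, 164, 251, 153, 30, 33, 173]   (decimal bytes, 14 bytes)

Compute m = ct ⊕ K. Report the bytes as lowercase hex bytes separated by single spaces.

XOR is its own inverse, so applying the key byte-wise gives the result directly.
31 xor a5 = 94
1b xor c6 = dd
94 xor 3a = ae
34 xor 5a = 6e
02 xor e9 = eb
0c xor 1c = 10
62 xor 5a = 38
73 xor c1 = b2
81 xor a4 = 25
66 xor fb = 9d
e0 xor 99 = 79
ed xor 1e = f3
59 xor 21 = 78
4a xor ad = e7

94 dd ae 6e eb 10 38 b2 25 9d 79 f3 78 e7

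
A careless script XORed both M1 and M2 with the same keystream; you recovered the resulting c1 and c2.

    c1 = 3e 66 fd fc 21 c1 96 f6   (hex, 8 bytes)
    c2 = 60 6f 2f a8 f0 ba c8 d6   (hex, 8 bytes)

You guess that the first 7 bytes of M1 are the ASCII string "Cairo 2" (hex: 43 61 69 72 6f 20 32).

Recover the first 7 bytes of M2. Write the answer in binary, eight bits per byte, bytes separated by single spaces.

00011101 01101000 10111011 00100110 10111110 01011011 01101100

First, c1 ⊕ c2 = (M1 ⊕ K) ⊕ (M2 ⊕ K) = M1 ⊕ M2, so the key drops out. Then M2 = (M1 ⊕ M2) ⊕ M1 over the first 7 bytes.
byte 0: (3e xor 60) xor 43 = 5e xor 43 = 1d
byte 1: (66 xor 6f) xor 61 = 09 xor 61 = 68
byte 2: (fd xor 2f) xor 69 = d2 xor 69 = bb
byte 3: (fc xor a8) xor 72 = 54 xor 72 = 26
byte 4: (21 xor f0) xor 6f = d1 xor 6f = be
byte 5: (c1 xor ba) xor 20 = 7b xor 20 = 5b
byte 6: (96 xor c8) xor 32 = 5e xor 32 = 6c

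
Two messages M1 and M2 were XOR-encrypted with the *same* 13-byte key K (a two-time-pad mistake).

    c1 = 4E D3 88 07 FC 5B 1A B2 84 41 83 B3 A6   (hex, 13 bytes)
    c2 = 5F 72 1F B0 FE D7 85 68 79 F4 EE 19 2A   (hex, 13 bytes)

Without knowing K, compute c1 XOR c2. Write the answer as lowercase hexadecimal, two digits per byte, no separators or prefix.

c1 ⊕ c2 = (M1 ⊕ K) ⊕ (M2 ⊕ K) = M1 ⊕ M2 — the shared key cancels under XOR.
4e xor 5f = 11
d3 xor 72 = a1
88 xor 1f = 97
07 xor b0 = b7
fc xor fe = 02
5b xor d7 = 8c
1a xor 85 = 9f
b2 xor 68 = da
84 xor 79 = fd
41 xor f4 = b5
83 xor ee = 6d
b3 xor 19 = aa
a6 xor 2a = 8c

11a197b7028c9fdafdb56daa8c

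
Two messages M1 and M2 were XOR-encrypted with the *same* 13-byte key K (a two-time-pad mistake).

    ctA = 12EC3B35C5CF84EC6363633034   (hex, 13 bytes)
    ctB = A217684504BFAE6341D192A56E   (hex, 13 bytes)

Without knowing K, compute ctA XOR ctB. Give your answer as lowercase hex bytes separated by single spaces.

b0 fb 53 70 c1 70 2a 8f 22 b2 f1 95 5a

ctA ⊕ ctB = (M1 ⊕ K) ⊕ (M2 ⊕ K) = M1 ⊕ M2 — the shared key cancels under XOR.
byte 0: 12 XOR a2 = b0
byte 1: ec XOR 17 = fb
byte 2: 3b XOR 68 = 53
byte 3: 35 XOR 45 = 70
byte 4: c5 XOR 04 = c1
byte 5: cf XOR bf = 70
byte 6: 84 XOR ae = 2a
byte 7: ec XOR 63 = 8f
byte 8: 63 XOR 41 = 22
byte 9: 63 XOR d1 = b2
byte 10: 63 XOR 92 = f1
byte 11: 30 XOR a5 = 95
byte 12: 34 XOR 6e = 5a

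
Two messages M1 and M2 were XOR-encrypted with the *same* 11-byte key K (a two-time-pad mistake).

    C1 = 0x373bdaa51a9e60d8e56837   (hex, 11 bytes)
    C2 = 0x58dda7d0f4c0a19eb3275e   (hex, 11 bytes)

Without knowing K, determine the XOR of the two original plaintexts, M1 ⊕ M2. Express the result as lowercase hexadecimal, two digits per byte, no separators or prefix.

6fe67d75ee5ec146564f69

C1 ⊕ C2 = (M1 ⊕ K) ⊕ (M2 ⊕ K) = M1 ⊕ M2 — the shared key cancels under XOR.
37 XOR 58 = 6f
3b XOR dd = e6
da XOR a7 = 7d
a5 XOR d0 = 75
1a XOR f4 = ee
9e XOR c0 = 5e
60 XOR a1 = c1
d8 XOR 9e = 46
e5 XOR b3 = 56
68 XOR 27 = 4f
37 XOR 5e = 69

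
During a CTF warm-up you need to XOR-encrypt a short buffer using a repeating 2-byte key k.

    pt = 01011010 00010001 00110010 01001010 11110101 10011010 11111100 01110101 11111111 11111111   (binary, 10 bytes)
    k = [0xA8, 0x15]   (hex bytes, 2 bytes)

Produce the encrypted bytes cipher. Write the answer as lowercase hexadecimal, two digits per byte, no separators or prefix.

f2049a5f5d8f546057ea

The 2-byte key repeats, so the effective keystream is a8 15 a8 15 a8 15 a8 15 a8 15.
byte 0: 5a xor a8 = f2
byte 1: 11 xor 15 = 04
byte 2: 32 xor a8 = 9a
byte 3: 4a xor 15 = 5f
byte 4: f5 xor a8 = 5d
byte 5: 9a xor 15 = 8f
byte 6: fc xor a8 = 54
byte 7: 75 xor 15 = 60
byte 8: ff xor a8 = 57
byte 9: ff xor 15 = ea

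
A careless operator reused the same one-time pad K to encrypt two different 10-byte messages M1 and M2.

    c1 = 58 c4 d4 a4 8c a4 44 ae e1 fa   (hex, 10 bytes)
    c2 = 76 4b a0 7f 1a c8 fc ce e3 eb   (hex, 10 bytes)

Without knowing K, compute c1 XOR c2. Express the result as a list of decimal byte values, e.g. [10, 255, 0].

c1 ⊕ c2 = (M1 ⊕ K) ⊕ (M2 ⊕ K) = M1 ⊕ M2 — the shared key cancels under XOR.
 88 ⊕ 118 =  46
196 ⊕  75 = 143
212 ⊕ 160 = 116
164 ⊕ 127 = 219
140 ⊕  26 = 150
164 ⊕ 200 = 108
 68 ⊕ 252 = 184
174 ⊕ 206 =  96
225 ⊕ 227 =   2
250 ⊕ 235 =  17

[46, 143, 116, 219, 150, 108, 184, 96, 2, 17]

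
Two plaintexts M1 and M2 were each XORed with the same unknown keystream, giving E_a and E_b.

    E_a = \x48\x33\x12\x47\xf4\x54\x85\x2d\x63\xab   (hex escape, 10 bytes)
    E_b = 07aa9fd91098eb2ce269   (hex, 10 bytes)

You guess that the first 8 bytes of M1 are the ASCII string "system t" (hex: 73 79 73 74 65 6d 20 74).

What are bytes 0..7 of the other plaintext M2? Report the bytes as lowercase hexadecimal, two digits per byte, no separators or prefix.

First, E_a ⊕ E_b = (M1 ⊕ K) ⊕ (M2 ⊕ K) = M1 ⊕ M2, so the key drops out. Then M2 = (M1 ⊕ M2) ⊕ M1 over the first 8 bytes.
byte 0: (48 ^ 07) ^ 73 = 4f ^ 73 = 3c
byte 1: (33 ^ aa) ^ 79 = 99 ^ 79 = e0
byte 2: (12 ^ 9f) ^ 73 = 8d ^ 73 = fe
byte 3: (47 ^ d9) ^ 74 = 9e ^ 74 = ea
byte 4: (f4 ^ 10) ^ 65 = e4 ^ 65 = 81
byte 5: (54 ^ 98) ^ 6d = cc ^ 6d = a1
byte 6: (85 ^ eb) ^ 20 = 6e ^ 20 = 4e
byte 7: (2d ^ 2c) ^ 74 = 01 ^ 74 = 75

3ce0feea81a14e75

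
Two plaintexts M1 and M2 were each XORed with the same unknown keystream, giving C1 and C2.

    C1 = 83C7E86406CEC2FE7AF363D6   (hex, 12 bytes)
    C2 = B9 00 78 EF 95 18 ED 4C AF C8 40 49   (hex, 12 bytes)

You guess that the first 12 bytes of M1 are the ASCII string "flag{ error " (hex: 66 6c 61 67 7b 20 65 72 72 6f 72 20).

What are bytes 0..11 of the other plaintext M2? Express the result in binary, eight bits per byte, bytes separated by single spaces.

01011100 10101011 11110001 11101100 11101000 11110110 01001010 11000000 10100111 01010100 01010001 10111111

First, C1 ⊕ C2 = (M1 ⊕ K) ⊕ (M2 ⊕ K) = M1 ⊕ M2, so the key drops out. Then M2 = (M1 ⊕ M2) ⊕ M1 over the first 12 bytes.
byte 0: (83 XOR b9) XOR 66 = 3a XOR 66 = 5c
byte 1: (c7 XOR 00) XOR 6c = c7 XOR 6c = ab
byte 2: (e8 XOR 78) XOR 61 = 90 XOR 61 = f1
byte 3: (64 XOR ef) XOR 67 = 8b XOR 67 = ec
byte 4: (06 XOR 95) XOR 7b = 93 XOR 7b = e8
byte 5: (ce XOR 18) XOR 20 = d6 XOR 20 = f6
byte 6: (c2 XOR ed) XOR 65 = 2f XOR 65 = 4a
byte 7: (fe XOR 4c) XOR 72 = b2 XOR 72 = c0
byte 8: (7a XOR af) XOR 72 = d5 XOR 72 = a7
byte 9: (f3 XOR c8) XOR 6f = 3b XOR 6f = 54
byte 10: (63 XOR 40) XOR 72 = 23 XOR 72 = 51
byte 11: (d6 XOR 49) XOR 20 = 9f XOR 20 = bf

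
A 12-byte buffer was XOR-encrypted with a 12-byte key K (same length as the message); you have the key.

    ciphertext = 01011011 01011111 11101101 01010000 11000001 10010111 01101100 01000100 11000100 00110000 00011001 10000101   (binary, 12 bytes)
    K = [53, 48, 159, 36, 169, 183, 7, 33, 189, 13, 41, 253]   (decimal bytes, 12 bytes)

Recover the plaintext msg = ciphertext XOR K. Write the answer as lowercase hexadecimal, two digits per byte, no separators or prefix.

6e6f727468206b65793d3078

01011011 ^ 00110101 = 01101110
01011111 ^ 00110000 = 01101111
11101101 ^ 10011111 = 01110010
01010000 ^ 00100100 = 01110100
11000001 ^ 10101001 = 01101000
10010111 ^ 10110111 = 00100000
01101100 ^ 00000111 = 01101011
01000100 ^ 00100001 = 01100101
11000100 ^ 10111101 = 01111001
00110000 ^ 00001101 = 00111101
00011001 ^ 00101001 = 00110000
10000101 ^ 11111101 = 01111000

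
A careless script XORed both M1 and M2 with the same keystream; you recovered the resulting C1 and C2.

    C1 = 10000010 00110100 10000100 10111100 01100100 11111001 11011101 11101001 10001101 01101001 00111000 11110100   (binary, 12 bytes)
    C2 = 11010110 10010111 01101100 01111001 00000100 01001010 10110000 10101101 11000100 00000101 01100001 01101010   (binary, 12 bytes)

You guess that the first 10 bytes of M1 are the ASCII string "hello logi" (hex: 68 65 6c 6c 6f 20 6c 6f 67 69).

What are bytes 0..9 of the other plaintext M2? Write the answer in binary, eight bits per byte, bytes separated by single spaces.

First, C1 ⊕ C2 = (M1 ⊕ K) ⊕ (M2 ⊕ K) = M1 ⊕ M2, so the key drops out. Then M2 = (M1 ⊕ M2) ⊕ M1 over the first 10 bytes.
byte 0: (82 ^ d6) ^ 68 = 54 ^ 68 = 3c
byte 1: (34 ^ 97) ^ 65 = a3 ^ 65 = c6
byte 2: (84 ^ 6c) ^ 6c = e8 ^ 6c = 84
byte 3: (bc ^ 79) ^ 6c = c5 ^ 6c = a9
byte 4: (64 ^ 04) ^ 6f = 60 ^ 6f = 0f
byte 5: (f9 ^ 4a) ^ 20 = b3 ^ 20 = 93
byte 6: (dd ^ b0) ^ 6c = 6d ^ 6c = 01
byte 7: (e9 ^ ad) ^ 6f = 44 ^ 6f = 2b
byte 8: (8d ^ c4) ^ 67 = 49 ^ 67 = 2e
byte 9: (69 ^ 05) ^ 69 = 6c ^ 69 = 05

00111100 11000110 10000100 10101001 00001111 10010011 00000001 00101011 00101110 00000101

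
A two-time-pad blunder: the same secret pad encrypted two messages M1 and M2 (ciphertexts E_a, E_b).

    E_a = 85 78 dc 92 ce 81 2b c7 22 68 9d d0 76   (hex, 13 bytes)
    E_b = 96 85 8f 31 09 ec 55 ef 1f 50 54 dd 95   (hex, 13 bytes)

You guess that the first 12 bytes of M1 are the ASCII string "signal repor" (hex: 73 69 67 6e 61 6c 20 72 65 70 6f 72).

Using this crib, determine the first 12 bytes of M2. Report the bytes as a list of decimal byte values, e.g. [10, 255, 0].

[96, 148, 52, 205, 166, 1, 94, 90, 88, 72, 166, 127]

First, E_a ⊕ E_b = (M1 ⊕ K) ⊕ (M2 ⊕ K) = M1 ⊕ M2, so the key drops out. Then M2 = (M1 ⊕ M2) ⊕ M1 over the first 12 bytes.
byte 0: (85 ⊕ 96) ⊕ 73 = 13 ⊕ 73 = 60
byte 1: (78 ⊕ 85) ⊕ 69 = fd ⊕ 69 = 94
byte 2: (dc ⊕ 8f) ⊕ 67 = 53 ⊕ 67 = 34
byte 3: (92 ⊕ 31) ⊕ 6e = a3 ⊕ 6e = cd
byte 4: (ce ⊕ 09) ⊕ 61 = c7 ⊕ 61 = a6
byte 5: (81 ⊕ ec) ⊕ 6c = 6d ⊕ 6c = 01
byte 6: (2b ⊕ 55) ⊕ 20 = 7e ⊕ 20 = 5e
byte 7: (c7 ⊕ ef) ⊕ 72 = 28 ⊕ 72 = 5a
byte 8: (22 ⊕ 1f) ⊕ 65 = 3d ⊕ 65 = 58
byte 9: (68 ⊕ 50) ⊕ 70 = 38 ⊕ 70 = 48
byte 10: (9d ⊕ 54) ⊕ 6f = c9 ⊕ 6f = a6
byte 11: (d0 ⊕ dd) ⊕ 72 = 0d ⊕ 72 = 7f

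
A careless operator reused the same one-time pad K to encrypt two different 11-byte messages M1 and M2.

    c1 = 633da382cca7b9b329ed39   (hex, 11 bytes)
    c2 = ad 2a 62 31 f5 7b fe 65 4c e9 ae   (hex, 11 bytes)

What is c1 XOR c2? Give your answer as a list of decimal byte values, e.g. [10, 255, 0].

c1 ⊕ c2 = (M1 ⊕ K) ⊕ (M2 ⊕ K) = M1 ⊕ M2 — the shared key cancels under XOR.
63 xor ad = ce
3d xor 2a = 17
a3 xor 62 = c1
82 xor 31 = b3
cc xor f5 = 39
a7 xor 7b = dc
b9 xor fe = 47
b3 xor 65 = d6
29 xor 4c = 65
ed xor e9 = 04
39 xor ae = 97

[206, 23, 193, 179, 57, 220, 71, 214, 101, 4, 151]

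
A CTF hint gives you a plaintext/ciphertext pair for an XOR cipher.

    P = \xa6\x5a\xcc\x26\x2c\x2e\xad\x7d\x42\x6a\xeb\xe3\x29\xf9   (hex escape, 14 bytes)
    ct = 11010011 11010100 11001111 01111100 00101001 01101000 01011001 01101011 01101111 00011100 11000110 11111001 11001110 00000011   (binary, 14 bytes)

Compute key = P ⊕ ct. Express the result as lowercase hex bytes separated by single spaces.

75 8e 03 5a 05 46 f4 16 2d 76 2d 1a e7 fa

Since ct = P ⊕ key, XORing both sides with P gives key = P ⊕ ct.
byte 0: a6 xor d3 = 75
byte 1: 5a xor d4 = 8e
byte 2: cc xor cf = 03
byte 3: 26 xor 7c = 5a
byte 4: 2c xor 29 = 05
byte 5: 2e xor 68 = 46
byte 6: ad xor 59 = f4
byte 7: 7d xor 6b = 16
byte 8: 42 xor 6f = 2d
byte 9: 6a xor 1c = 76
byte 10: eb xor c6 = 2d
byte 11: e3 xor f9 = 1a
byte 12: 29 xor ce = e7
byte 13: f9 xor 03 = fa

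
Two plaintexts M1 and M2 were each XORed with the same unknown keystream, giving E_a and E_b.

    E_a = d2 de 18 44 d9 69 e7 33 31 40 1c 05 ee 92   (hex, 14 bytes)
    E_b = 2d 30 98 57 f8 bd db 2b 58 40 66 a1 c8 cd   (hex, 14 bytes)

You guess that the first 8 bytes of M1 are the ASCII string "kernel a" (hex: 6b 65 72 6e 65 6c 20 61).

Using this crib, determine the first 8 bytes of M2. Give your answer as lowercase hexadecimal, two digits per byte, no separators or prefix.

948bf27d44b81c79

First, E_a ⊕ E_b = (M1 ⊕ K) ⊕ (M2 ⊕ K) = M1 ⊕ M2, so the key drops out. Then M2 = (M1 ⊕ M2) ⊕ M1 over the first 8 bytes.
byte 0: (d2 ^ 2d) ^ 6b = ff ^ 6b = 94
byte 1: (de ^ 30) ^ 65 = ee ^ 65 = 8b
byte 2: (18 ^ 98) ^ 72 = 80 ^ 72 = f2
byte 3: (44 ^ 57) ^ 6e = 13 ^ 6e = 7d
byte 4: (d9 ^ f8) ^ 65 = 21 ^ 65 = 44
byte 5: (69 ^ bd) ^ 6c = d4 ^ 6c = b8
byte 6: (e7 ^ db) ^ 20 = 3c ^ 20 = 1c
byte 7: (33 ^ 2b) ^ 61 = 18 ^ 61 = 79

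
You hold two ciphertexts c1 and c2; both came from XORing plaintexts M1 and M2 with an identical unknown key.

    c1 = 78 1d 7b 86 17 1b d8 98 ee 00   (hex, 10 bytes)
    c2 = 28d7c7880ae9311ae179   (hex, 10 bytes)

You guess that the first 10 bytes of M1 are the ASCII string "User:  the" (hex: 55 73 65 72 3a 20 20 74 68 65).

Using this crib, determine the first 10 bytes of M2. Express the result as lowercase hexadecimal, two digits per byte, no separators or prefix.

First, c1 ⊕ c2 = (M1 ⊕ K) ⊕ (M2 ⊕ K) = M1 ⊕ M2, so the key drops out. Then M2 = (M1 ⊕ M2) ⊕ M1 over the first 10 bytes.
byte 0: (78 ^ 28) ^ 55 = 50 ^ 55 = 05
byte 1: (1d ^ d7) ^ 73 = ca ^ 73 = b9
byte 2: (7b ^ c7) ^ 65 = bc ^ 65 = d9
byte 3: (86 ^ 88) ^ 72 = 0e ^ 72 = 7c
byte 4: (17 ^ 0a) ^ 3a = 1d ^ 3a = 27
byte 5: (1b ^ e9) ^ 20 = f2 ^ 20 = d2
byte 6: (d8 ^ 31) ^ 20 = e9 ^ 20 = c9
byte 7: (98 ^ 1a) ^ 74 = 82 ^ 74 = f6
byte 8: (ee ^ e1) ^ 68 = 0f ^ 68 = 67
byte 9: (00 ^ 79) ^ 65 = 79 ^ 65 = 1c

05b9d97c27d2c9f6671c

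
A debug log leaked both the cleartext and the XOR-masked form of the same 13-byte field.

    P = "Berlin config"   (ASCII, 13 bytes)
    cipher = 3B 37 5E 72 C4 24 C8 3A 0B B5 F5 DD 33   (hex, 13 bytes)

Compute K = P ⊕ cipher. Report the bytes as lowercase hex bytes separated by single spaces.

Since cipher = P ⊕ K, XORing both sides with P gives K = P ⊕ cipher.
byte 0:  66 ^  59 = 121
byte 1: 101 ^  55 =  82
byte 2: 114 ^  94 =  44
byte 3: 108 ^ 114 =  30
byte 4: 105 ^ 196 = 173
byte 5: 110 ^  36 =  74
byte 6:  32 ^ 200 = 232
byte 7:  99 ^  58 =  89
byte 8: 111 ^  11 = 100
byte 9: 110 ^ 181 = 219
byte 10: 102 ^ 245 = 147
byte 11: 105 ^ 221 = 180
byte 12: 103 ^  51 =  84

79 52 2c 1e ad 4a e8 59 64 db 93 b4 54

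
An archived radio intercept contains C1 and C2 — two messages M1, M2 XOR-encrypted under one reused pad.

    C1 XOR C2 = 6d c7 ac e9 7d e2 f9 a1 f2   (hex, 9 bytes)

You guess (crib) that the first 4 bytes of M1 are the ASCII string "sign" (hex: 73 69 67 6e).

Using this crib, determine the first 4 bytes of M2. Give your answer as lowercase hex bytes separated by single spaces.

1e ae cb 87

Since C1 ⊕ C2 = M1 ⊕ M2, XORing with the guessed M1 bytes yields the corresponding M2 bytes: M2 = (C1 ⊕ C2) ⊕ M1.
01101101 XOR 01110011 = 00011110
11000111 XOR 01101001 = 10101110
10101100 XOR 01100111 = 11001011
11101001 XOR 01101110 = 10000111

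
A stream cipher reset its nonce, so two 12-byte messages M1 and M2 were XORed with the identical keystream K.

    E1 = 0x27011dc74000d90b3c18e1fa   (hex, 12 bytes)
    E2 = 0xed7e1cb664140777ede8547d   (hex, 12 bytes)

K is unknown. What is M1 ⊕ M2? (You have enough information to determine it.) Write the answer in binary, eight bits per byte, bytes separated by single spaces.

11001010 01111111 00000001 01110001 00100100 00010100 11011110 01111100 11010001 11110000 10110101 10000111

E1 ⊕ E2 = (M1 ⊕ K) ⊕ (M2 ⊕ K) = M1 ⊕ M2 — the shared key cancels under XOR.
 39 ^ 237 = 202
  1 ^ 126 = 127
 29 ^  28 =   1
199 ^ 182 = 113
 64 ^ 100 =  36
  0 ^  20 =  20
217 ^   7 = 222
 11 ^ 119 = 124
 60 ^ 237 = 209
 24 ^ 232 = 240
225 ^  84 = 181
250 ^ 125 = 135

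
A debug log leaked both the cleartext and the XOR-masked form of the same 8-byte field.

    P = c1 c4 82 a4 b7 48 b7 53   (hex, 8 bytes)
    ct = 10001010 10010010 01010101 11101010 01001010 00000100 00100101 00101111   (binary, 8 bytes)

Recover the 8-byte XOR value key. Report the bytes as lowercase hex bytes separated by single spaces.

Since ct = P ⊕ key, XORing both sides with P gives key = P ⊕ ct.
c1 ⊕ 8a = 4b
c4 ⊕ 92 = 56
82 ⊕ 55 = d7
a4 ⊕ ea = 4e
b7 ⊕ 4a = fd
48 ⊕ 04 = 4c
b7 ⊕ 25 = 92
53 ⊕ 2f = 7c

4b 56 d7 4e fd 4c 92 7c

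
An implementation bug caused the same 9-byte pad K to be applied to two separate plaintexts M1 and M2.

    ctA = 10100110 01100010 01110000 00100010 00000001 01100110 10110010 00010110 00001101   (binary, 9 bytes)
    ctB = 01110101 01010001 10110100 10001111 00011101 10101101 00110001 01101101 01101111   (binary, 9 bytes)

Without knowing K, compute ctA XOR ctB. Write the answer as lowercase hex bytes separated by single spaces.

d3 33 c4 ad 1c cb 83 7b 62

ctA ⊕ ctB = (M1 ⊕ K) ⊕ (M2 ⊕ K) = M1 ⊕ M2 — the shared key cancels under XOR.
byte 0: 10100110 XOR 01110101 = 11010011
byte 1: 01100010 XOR 01010001 = 00110011
byte 2: 01110000 XOR 10110100 = 11000100
byte 3: 00100010 XOR 10001111 = 10101101
byte 4: 00000001 XOR 00011101 = 00011100
byte 5: 01100110 XOR 10101101 = 11001011
byte 6: 10110010 XOR 00110001 = 10000011
byte 7: 00010110 XOR 01101101 = 01111011
byte 8: 00001101 XOR 01101111 = 01100010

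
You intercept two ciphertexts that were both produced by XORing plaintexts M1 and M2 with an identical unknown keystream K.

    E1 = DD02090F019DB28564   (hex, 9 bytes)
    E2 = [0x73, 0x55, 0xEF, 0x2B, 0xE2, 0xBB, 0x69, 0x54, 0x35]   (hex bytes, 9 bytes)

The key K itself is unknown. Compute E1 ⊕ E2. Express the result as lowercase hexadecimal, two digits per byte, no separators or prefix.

ae57e624e326dbd151

E1 ⊕ E2 = (M1 ⊕ K) ⊕ (M2 ⊕ K) = M1 ⊕ M2 — the shared key cancels under XOR.
11011101 ^ 01110011 = 10101110
00000010 ^ 01010101 = 01010111
00001001 ^ 11101111 = 11100110
00001111 ^ 00101011 = 00100100
00000001 ^ 11100010 = 11100011
10011101 ^ 10111011 = 00100110
10110010 ^ 01101001 = 11011011
10000101 ^ 01010100 = 11010001
01100100 ^ 00110101 = 01010001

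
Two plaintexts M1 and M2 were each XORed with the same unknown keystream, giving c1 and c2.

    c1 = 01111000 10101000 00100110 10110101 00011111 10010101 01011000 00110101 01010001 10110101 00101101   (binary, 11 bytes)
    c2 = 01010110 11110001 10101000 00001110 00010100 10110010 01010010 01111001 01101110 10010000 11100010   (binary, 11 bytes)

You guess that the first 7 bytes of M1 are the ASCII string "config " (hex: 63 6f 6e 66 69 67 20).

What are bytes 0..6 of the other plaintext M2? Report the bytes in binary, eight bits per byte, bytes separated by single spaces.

First, c1 ⊕ c2 = (M1 ⊕ K) ⊕ (M2 ⊕ K) = M1 ⊕ M2, so the key drops out. Then M2 = (M1 ⊕ M2) ⊕ M1 over the first 7 bytes.
byte 0: (78 ^ 56) ^ 63 = 2e ^ 63 = 4d
byte 1: (a8 ^ f1) ^ 6f = 59 ^ 6f = 36
byte 2: (26 ^ a8) ^ 6e = 8e ^ 6e = e0
byte 3: (b5 ^ 0e) ^ 66 = bb ^ 66 = dd
byte 4: (1f ^ 14) ^ 69 = 0b ^ 69 = 62
byte 5: (95 ^ b2) ^ 67 = 27 ^ 67 = 40
byte 6: (58 ^ 52) ^ 20 = 0a ^ 20 = 2a

01001101 00110110 11100000 11011101 01100010 01000000 00101010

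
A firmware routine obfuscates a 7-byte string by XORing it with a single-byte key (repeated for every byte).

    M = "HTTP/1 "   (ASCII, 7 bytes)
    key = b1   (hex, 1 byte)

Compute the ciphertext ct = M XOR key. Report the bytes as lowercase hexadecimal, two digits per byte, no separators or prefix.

The 1-byte key repeats, so the effective keystream is b1 b1 b1 b1 b1 b1 b1.
byte 0: 01001000 xor 10110001 = 11111001
byte 1: 01010100 xor 10110001 = 11100101
byte 2: 01010100 xor 10110001 = 11100101
byte 3: 01010000 xor 10110001 = 11100001
byte 4: 00101111 xor 10110001 = 10011110
byte 5: 00110001 xor 10110001 = 10000000
byte 6: 00100000 xor 10110001 = 10010001

f9e5e5e19e8091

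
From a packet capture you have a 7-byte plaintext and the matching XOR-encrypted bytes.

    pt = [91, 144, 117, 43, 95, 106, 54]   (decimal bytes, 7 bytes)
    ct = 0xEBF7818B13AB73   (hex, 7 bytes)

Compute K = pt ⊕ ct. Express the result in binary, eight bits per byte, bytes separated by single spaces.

10110000 01100111 11110100 10100000 01001100 11000001 01000101

Since ct = pt ⊕ K, XORing both sides with pt gives K = pt ⊕ ct.
 91 ⊕ 235 = 176
144 ⊕ 247 = 103
117 ⊕ 129 = 244
 43 ⊕ 139 = 160
 95 ⊕  19 =  76
106 ⊕ 171 = 193
 54 ⊕ 115 =  69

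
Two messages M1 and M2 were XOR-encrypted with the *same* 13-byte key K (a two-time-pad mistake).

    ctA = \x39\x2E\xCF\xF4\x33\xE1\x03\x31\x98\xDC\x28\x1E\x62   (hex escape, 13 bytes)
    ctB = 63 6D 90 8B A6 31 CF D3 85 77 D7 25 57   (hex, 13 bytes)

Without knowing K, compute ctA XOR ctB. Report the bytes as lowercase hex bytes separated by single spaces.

ctA ⊕ ctB = (M1 ⊕ K) ⊕ (M2 ⊕ K) = M1 ⊕ M2 — the shared key cancels under XOR.
39 xor 63 = 5a
2e xor 6d = 43
cf xor 90 = 5f
f4 xor 8b = 7f
33 xor a6 = 95
e1 xor 31 = d0
03 xor cf = cc
31 xor d3 = e2
98 xor 85 = 1d
dc xor 77 = ab
28 xor d7 = ff
1e xor 25 = 3b
62 xor 57 = 35

5a 43 5f 7f 95 d0 cc e2 1d ab ff 3b 35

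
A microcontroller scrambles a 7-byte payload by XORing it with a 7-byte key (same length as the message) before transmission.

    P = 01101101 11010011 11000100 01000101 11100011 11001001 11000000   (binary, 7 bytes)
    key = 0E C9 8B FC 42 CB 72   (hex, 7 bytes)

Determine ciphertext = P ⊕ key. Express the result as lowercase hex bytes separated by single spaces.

63 1a 4f b9 a1 02 b2

6d XOR 0e = 63
d3 XOR c9 = 1a
c4 XOR 8b = 4f
45 XOR fc = b9
e3 XOR 42 = a1
c9 XOR cb = 02
c0 XOR 72 = b2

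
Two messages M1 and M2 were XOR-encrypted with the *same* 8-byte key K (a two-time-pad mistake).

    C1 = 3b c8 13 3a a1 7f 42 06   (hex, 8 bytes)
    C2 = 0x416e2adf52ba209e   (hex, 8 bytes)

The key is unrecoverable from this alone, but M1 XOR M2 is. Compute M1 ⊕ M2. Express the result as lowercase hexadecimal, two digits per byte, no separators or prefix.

7aa639e5f3c56298

C1 ⊕ C2 = (M1 ⊕ K) ⊕ (M2 ⊕ K) = M1 ⊕ M2 — the shared key cancels under XOR.
00111011 XOR 01000001 = 01111010
11001000 XOR 01101110 = 10100110
00010011 XOR 00101010 = 00111001
00111010 XOR 11011111 = 11100101
10100001 XOR 01010010 = 11110011
01111111 XOR 10111010 = 11000101
01000010 XOR 00100000 = 01100010
00000110 XOR 10011110 = 10011000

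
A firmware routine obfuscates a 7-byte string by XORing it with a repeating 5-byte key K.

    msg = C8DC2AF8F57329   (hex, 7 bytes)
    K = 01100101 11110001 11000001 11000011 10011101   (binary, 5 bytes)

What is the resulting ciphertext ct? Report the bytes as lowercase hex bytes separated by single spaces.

ad 2d eb 3b 68 16 d8

The 5-byte key repeats, so the effective keystream is 65 f1 c1 c3 9d 65 f1.
byte 0: c8 xor 65 = ad
byte 1: dc xor f1 = 2d
byte 2: 2a xor c1 = eb
byte 3: f8 xor c3 = 3b
byte 4: f5 xor 9d = 68
byte 5: 73 xor 65 = 16
byte 6: 29 xor f1 = d8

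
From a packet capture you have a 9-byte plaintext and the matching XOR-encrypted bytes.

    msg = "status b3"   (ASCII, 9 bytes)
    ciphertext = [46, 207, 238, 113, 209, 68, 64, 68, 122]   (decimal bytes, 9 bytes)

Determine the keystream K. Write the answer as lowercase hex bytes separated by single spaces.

Since ciphertext = msg ⊕ K, XORing both sides with msg gives K = msg ⊕ ciphertext.
73 ^ 2e = 5d
74 ^ cf = bb
61 ^ ee = 8f
74 ^ 71 = 05
75 ^ d1 = a4
73 ^ 44 = 37
20 ^ 40 = 60
62 ^ 44 = 26
33 ^ 7a = 49

5d bb 8f 05 a4 37 60 26 49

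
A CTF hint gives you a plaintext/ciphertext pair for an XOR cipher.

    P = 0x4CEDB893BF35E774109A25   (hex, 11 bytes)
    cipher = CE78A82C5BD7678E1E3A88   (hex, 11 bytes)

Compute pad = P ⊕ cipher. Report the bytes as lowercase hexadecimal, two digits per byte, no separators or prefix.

829510bfe4e280fa0ea0ad

Since cipher = P ⊕ pad, XORing both sides with P gives pad = P ⊕ cipher.
4c XOR ce = 82
ed XOR 78 = 95
b8 XOR a8 = 10
93 XOR 2c = bf
bf XOR 5b = e4
35 XOR d7 = e2
e7 XOR 67 = 80
74 XOR 8e = fa
10 XOR 1e = 0e
9a XOR 3a = a0
25 XOR 88 = ad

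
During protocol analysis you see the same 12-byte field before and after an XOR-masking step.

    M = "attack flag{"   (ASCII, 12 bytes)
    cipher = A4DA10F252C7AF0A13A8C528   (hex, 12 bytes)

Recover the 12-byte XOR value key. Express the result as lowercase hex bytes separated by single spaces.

Since cipher = M ⊕ key, XORing both sides with M gives key = M ⊕ cipher.
61 xor a4 = c5
74 xor da = ae
74 xor 10 = 64
61 xor f2 = 93
63 xor 52 = 31
6b xor c7 = ac
20 xor af = 8f
66 xor 0a = 6c
6c xor 13 = 7f
61 xor a8 = c9
67 xor c5 = a2
7b xor 28 = 53

c5 ae 64 93 31 ac 8f 6c 7f c9 a2 53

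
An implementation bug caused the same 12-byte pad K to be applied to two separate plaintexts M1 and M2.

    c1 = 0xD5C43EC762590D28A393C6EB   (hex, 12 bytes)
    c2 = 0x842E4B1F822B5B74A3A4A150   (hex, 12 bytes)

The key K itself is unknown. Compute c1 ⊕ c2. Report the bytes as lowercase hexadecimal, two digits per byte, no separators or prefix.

51ea75d8e072565c003767bb

c1 ⊕ c2 = (M1 ⊕ K) ⊕ (M2 ⊕ K) = M1 ⊕ M2 — the shared key cancels under XOR.
byte 0: d5 ^ 84 = 51
byte 1: c4 ^ 2e = ea
byte 2: 3e ^ 4b = 75
byte 3: c7 ^ 1f = d8
byte 4: 62 ^ 82 = e0
byte 5: 59 ^ 2b = 72
byte 6: 0d ^ 5b = 56
byte 7: 28 ^ 74 = 5c
byte 8: a3 ^ a3 = 00
byte 9: 93 ^ a4 = 37
byte 10: c6 ^ a1 = 67
byte 11: eb ^ 50 = bb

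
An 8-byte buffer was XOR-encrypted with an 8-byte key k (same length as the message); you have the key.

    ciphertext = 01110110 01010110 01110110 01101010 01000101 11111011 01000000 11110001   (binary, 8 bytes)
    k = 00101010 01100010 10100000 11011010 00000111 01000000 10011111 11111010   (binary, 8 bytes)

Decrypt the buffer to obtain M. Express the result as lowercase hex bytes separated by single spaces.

5c 34 d6 b0 42 bb df 0b

XOR is its own inverse, so applying the key byte-wise gives the result directly.
118 ⊕  42 =  92
 86 ⊕  98 =  52
118 ⊕ 160 = 214
106 ⊕ 218 = 176
 69 ⊕   7 =  66
251 ⊕  64 = 187
 64 ⊕ 159 = 223
241 ⊕ 250 =  11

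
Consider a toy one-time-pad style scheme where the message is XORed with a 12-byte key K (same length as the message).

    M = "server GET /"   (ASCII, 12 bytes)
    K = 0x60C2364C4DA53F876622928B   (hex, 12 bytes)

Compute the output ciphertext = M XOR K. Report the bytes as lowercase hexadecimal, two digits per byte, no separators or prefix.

XOR is its own inverse, so applying the key byte-wise gives the result directly.
73 XOR 60 = 13
65 XOR c2 = a7
72 XOR 36 = 44
76 XOR 4c = 3a
65 XOR 4d = 28
72 XOR a5 = d7
20 XOR 3f = 1f
47 XOR 87 = c0
45 XOR 66 = 23
54 XOR 22 = 76
20 XOR 92 = b2
2f XOR 8b = a4

13a7443a28d71fc02376b2a4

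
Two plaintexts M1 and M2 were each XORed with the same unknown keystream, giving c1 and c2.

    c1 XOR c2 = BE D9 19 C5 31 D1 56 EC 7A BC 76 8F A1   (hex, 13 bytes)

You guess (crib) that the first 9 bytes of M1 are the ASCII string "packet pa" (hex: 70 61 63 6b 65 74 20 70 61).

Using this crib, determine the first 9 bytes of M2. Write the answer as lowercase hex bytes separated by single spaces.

ce b8 7a ae 54 a5 76 9c 1b

Since c1 ⊕ c2 = M1 ⊕ M2, XORing with the guessed M1 bytes yields the corresponding M2 bytes: M2 = (c1 ⊕ c2) ⊕ M1.
byte 0: be XOR 70 = ce
byte 1: d9 XOR 61 = b8
byte 2: 19 XOR 63 = 7a
byte 3: c5 XOR 6b = ae
byte 4: 31 XOR 65 = 54
byte 5: d1 XOR 74 = a5
byte 6: 56 XOR 20 = 76
byte 7: ec XOR 70 = 9c
byte 8: 7a XOR 61 = 1b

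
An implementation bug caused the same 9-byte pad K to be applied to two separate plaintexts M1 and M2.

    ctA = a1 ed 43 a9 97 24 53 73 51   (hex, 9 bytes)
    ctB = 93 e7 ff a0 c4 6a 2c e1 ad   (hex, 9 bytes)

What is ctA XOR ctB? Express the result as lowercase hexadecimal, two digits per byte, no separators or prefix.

ctA ⊕ ctB = (M1 ⊕ K) ⊕ (M2 ⊕ K) = M1 ⊕ M2 — the shared key cancels under XOR.
a1 xor 93 = 32
ed xor e7 = 0a
43 xor ff = bc
a9 xor a0 = 09
97 xor c4 = 53
24 xor 6a = 4e
53 xor 2c = 7f
73 xor e1 = 92
51 xor ad = fc

320abc09534e7f92fc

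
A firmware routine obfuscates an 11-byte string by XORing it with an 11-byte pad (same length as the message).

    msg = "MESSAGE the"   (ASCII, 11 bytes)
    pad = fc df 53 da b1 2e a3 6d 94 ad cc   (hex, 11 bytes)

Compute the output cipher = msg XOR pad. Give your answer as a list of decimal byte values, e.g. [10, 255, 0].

[177, 154, 0, 137, 240, 105, 230, 77, 224, 197, 169]

4d xor fc = b1
45 xor df = 9a
53 xor 53 = 00
53 xor da = 89
41 xor b1 = f0
47 xor 2e = 69
45 xor a3 = e6
20 xor 6d = 4d
74 xor 94 = e0
68 xor ad = c5
65 xor cc = a9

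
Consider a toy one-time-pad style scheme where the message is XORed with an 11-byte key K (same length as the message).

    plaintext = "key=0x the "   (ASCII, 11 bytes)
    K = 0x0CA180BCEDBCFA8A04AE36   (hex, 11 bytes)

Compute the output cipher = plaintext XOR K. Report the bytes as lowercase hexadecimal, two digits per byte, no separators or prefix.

67c4f981ddc4dafe6ccb16

byte 0: 107 ⊕  12 = 103
byte 1: 101 ⊕ 161 = 196
byte 2: 121 ⊕ 128 = 249
byte 3:  61 ⊕ 188 = 129
byte 4:  48 ⊕ 237 = 221
byte 5: 120 ⊕ 188 = 196
byte 6:  32 ⊕ 250 = 218
byte 7: 116 ⊕ 138 = 254
byte 8: 104 ⊕   4 = 108
byte 9: 101 ⊕ 174 = 203
byte 10:  32 ⊕  54 =  22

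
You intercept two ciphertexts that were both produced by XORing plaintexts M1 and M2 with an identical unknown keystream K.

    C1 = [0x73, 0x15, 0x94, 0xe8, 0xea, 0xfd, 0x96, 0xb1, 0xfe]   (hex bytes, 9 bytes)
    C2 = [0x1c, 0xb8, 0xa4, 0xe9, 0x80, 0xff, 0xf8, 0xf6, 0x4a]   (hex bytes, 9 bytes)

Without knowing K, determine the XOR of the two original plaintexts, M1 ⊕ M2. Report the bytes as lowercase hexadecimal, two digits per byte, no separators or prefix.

C1 ⊕ C2 = (M1 ⊕ K) ⊕ (M2 ⊕ K) = M1 ⊕ M2 — the shared key cancels under XOR.
73 ^ 1c = 6f
15 ^ b8 = ad
94 ^ a4 = 30
e8 ^ e9 = 01
ea ^ 80 = 6a
fd ^ ff = 02
96 ^ f8 = 6e
b1 ^ f6 = 47
fe ^ 4a = b4

6fad30016a026e47b4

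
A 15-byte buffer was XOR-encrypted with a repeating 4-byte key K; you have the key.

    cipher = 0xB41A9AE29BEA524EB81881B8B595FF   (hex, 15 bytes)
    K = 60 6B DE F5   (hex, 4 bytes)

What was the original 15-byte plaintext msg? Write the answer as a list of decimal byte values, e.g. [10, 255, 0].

[212, 113, 68, 23, 251, 129, 140, 187, 216, 115, 95, 77, 213, 254, 33]

The 4-byte key repeats, so the effective keystream is 60 6b de f5 60 6b de f5 60 6b de f5 60 6b de.
byte 0: b4 ^ 60 = d4
byte 1: 1a ^ 6b = 71
byte 2: 9a ^ de = 44
byte 3: e2 ^ f5 = 17
byte 4: 9b ^ 60 = fb
byte 5: ea ^ 6b = 81
byte 6: 52 ^ de = 8c
byte 7: 4e ^ f5 = bb
byte 8: b8 ^ 60 = d8
byte 9: 18 ^ 6b = 73
byte 10: 81 ^ de = 5f
byte 11: b8 ^ f5 = 4d
byte 12: b5 ^ 60 = d5
byte 13: 95 ^ 6b = fe
byte 14: ff ^ de = 21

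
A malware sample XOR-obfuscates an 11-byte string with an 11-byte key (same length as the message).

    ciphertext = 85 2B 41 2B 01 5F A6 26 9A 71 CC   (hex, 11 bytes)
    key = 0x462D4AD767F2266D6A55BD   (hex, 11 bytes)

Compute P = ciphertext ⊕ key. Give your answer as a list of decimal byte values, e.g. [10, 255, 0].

XOR is its own inverse, so applying the key byte-wise gives the result directly.
byte 0: 133 xor  70 = 195
byte 1:  43 xor  45 =   6
byte 2:  65 xor  74 =  11
byte 3:  43 xor 215 = 252
byte 4:   1 xor 103 = 102
byte 5:  95 xor 242 = 173
byte 6: 166 xor  38 = 128
byte 7:  38 xor 109 =  75
byte 8: 154 xor 106 = 240
byte 9: 113 xor  85 =  36
byte 10: 204 xor 189 = 113

[195, 6, 11, 252, 102, 173, 128, 75, 240, 36, 113]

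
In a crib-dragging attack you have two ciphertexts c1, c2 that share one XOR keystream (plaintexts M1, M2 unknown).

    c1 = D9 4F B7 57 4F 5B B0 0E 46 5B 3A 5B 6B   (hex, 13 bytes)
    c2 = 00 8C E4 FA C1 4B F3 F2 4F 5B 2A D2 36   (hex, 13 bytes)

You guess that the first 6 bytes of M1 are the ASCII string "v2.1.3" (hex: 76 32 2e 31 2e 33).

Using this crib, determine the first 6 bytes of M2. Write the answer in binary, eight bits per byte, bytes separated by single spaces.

10101111 11110001 01111101 10011100 10100000 00100011

First, c1 ⊕ c2 = (M1 ⊕ K) ⊕ (M2 ⊕ K) = M1 ⊕ M2, so the key drops out. Then M2 = (M1 ⊕ M2) ⊕ M1 over the first 6 bytes.
byte 0: (d9 XOR 00) XOR 76 = d9 XOR 76 = af
byte 1: (4f XOR 8c) XOR 32 = c3 XOR 32 = f1
byte 2: (b7 XOR e4) XOR 2e = 53 XOR 2e = 7d
byte 3: (57 XOR fa) XOR 31 = ad XOR 31 = 9c
byte 4: (4f XOR c1) XOR 2e = 8e XOR 2e = a0
byte 5: (5b XOR 4b) XOR 33 = 10 XOR 33 = 23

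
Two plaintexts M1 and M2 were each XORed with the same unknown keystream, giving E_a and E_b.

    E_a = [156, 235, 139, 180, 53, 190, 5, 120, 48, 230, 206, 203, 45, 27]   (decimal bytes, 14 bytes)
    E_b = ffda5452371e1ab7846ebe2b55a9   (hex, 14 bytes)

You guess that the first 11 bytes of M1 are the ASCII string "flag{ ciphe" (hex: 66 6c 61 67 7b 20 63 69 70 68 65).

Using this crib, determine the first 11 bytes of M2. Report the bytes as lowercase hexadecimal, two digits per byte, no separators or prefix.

055dbe8179807ca6c4e015

First, E_a ⊕ E_b = (M1 ⊕ K) ⊕ (M2 ⊕ K) = M1 ⊕ M2, so the key drops out. Then M2 = (M1 ⊕ M2) ⊕ M1 over the first 11 bytes.
byte 0: (9c ^ ff) ^ 66 = 63 ^ 66 = 05
byte 1: (eb ^ da) ^ 6c = 31 ^ 6c = 5d
byte 2: (8b ^ 54) ^ 61 = df ^ 61 = be
byte 3: (b4 ^ 52) ^ 67 = e6 ^ 67 = 81
byte 4: (35 ^ 37) ^ 7b = 02 ^ 7b = 79
byte 5: (be ^ 1e) ^ 20 = a0 ^ 20 = 80
byte 6: (05 ^ 1a) ^ 63 = 1f ^ 63 = 7c
byte 7: (78 ^ b7) ^ 69 = cf ^ 69 = a6
byte 8: (30 ^ 84) ^ 70 = b4 ^ 70 = c4
byte 9: (e6 ^ 6e) ^ 68 = 88 ^ 68 = e0
byte 10: (ce ^ be) ^ 65 = 70 ^ 65 = 15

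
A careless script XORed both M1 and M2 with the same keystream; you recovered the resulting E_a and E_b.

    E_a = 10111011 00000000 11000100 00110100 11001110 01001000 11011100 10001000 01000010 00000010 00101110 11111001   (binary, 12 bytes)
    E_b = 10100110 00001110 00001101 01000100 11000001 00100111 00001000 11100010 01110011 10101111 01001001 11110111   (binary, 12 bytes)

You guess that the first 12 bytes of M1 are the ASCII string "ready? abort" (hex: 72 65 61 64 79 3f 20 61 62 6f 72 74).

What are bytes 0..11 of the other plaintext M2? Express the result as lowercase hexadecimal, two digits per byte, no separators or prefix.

6f6ba8147650f40b53c2157a

First, E_a ⊕ E_b = (M1 ⊕ K) ⊕ (M2 ⊕ K) = M1 ⊕ M2, so the key drops out. Then M2 = (M1 ⊕ M2) ⊕ M1 over the first 12 bytes.
byte 0: (bb xor a6) xor 72 = 1d xor 72 = 6f
byte 1: (00 xor 0e) xor 65 = 0e xor 65 = 6b
byte 2: (c4 xor 0d) xor 61 = c9 xor 61 = a8
byte 3: (34 xor 44) xor 64 = 70 xor 64 = 14
byte 4: (ce xor c1) xor 79 = 0f xor 79 = 76
byte 5: (48 xor 27) xor 3f = 6f xor 3f = 50
byte 6: (dc xor 08) xor 20 = d4 xor 20 = f4
byte 7: (88 xor e2) xor 61 = 6a xor 61 = 0b
byte 8: (42 xor 73) xor 62 = 31 xor 62 = 53
byte 9: (02 xor af) xor 6f = ad xor 6f = c2
byte 10: (2e xor 49) xor 72 = 67 xor 72 = 15
byte 11: (f9 xor f7) xor 74 = 0e xor 74 = 7a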